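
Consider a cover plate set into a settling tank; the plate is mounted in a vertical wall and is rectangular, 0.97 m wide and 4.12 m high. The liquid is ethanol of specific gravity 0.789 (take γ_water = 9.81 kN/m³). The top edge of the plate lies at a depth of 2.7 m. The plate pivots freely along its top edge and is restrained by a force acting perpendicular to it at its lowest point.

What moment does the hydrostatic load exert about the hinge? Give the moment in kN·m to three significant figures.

M ≈ 347 kN·m

γ = 0.789 × 9.81 = 7.74009 kN/m³.
The centroid lies 4.12/2 = 2.06 m below the top edge, so the centroid depth is h_c = 2.7 + 2.06 = 4.76 m.
A = 0.97 × 4.12 = 3.9964 m².
Resultant F = γ·h_c·A = 7.74009 × 4.76 × 3.9964 = 147.239 kN.
I_c = b·h³/12 = 0.97 × 4.12³/12 = 5.65304 m⁴.
Centre of pressure: y_p = y_c + I_c/(y_c·A) = 4.76 + 5.65304/(4.76 × 3.9964) = 4.76 + 0.297171 = 5.05717 m along the plane.
The resultant acts 2.06 + 0.297171 = 2.35717 m (along the plate) below the hinge at the top edge, so the moment about the hinge is M = F × 2.35717 = 147.239 × 2.35717 = 347.067 kN·m.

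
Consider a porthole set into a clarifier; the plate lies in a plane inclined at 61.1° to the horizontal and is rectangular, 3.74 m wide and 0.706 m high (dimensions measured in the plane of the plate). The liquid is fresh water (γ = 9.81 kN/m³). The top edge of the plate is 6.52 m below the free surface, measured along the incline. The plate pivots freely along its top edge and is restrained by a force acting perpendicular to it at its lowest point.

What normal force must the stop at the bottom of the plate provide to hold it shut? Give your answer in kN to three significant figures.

γ = 9.81 kN/m³.
Let θ = 61.1° be the plate's angle to the horizontal; measure y along the incline from where the plane meets the free surface. Vertical depth h = y·sinθ with sinθ = 0.875465.
The centroid lies 0.706/2 = 0.353 m below the top edge, so y_c = 6.52 + 0.353 = 6.873 m and h_c = 6.873 × 0.875465 = 6.01707 m.
A = 3.74 × 0.706 = 2.64044 m².
Resultant F = γ·h_c·A = 9.81 × 6.01707 × 2.64044 = 155.858 kN.
I_c = b·h³/12 = 3.74 × 0.706³/12 = 0.109674 m⁴.
Centre of pressure: y_p = y_c + I_c/(y_c·A) = 6.873 + 0.109674/(6.873 × 2.64044) = 6.873 + 0.0060434 = 6.87904 m along the plane.
The resultant acts 0.353 + 0.0060434 = 0.359043 m (along the plate) below the hinge at the top edge, so the moment about the hinge is M = F × 0.359043 = 155.858 × 0.359043 = 55.9597 kN·m.
A normal force at the bottom, 0.706 m from the hinge, must supply this moment: P = 55.9597/0.706 = 79.263 kN.

P ≈ 79.3 kN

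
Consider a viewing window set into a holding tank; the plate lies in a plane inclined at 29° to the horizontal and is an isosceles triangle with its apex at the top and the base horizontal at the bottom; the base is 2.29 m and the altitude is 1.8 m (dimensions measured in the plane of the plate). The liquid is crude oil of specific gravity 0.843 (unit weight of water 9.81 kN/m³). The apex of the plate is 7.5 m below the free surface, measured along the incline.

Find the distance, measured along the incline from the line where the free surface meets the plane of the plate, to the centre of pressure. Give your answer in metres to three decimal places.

y_p = 8.721 m

γ = 0.843 × 9.81 = 8.26983 kN/m³.
Let θ = 29° be the plate's angle to the horizontal; measure y along the incline from where the plane meets the free surface. Vertical depth h = y·sinθ with sinθ = 0.484810.
With the apex up, the centroid sits 2h/3 = 2 × 1.8/3 = 1.2 m below the apex, so y_c = 7.5 + 1.2 = 8.7 m and h_c = 8.7 × 0.484810 = 4.21785 m.
A = ½ × 2.29 × 1.8 = 2.061 m².
Resultant F = γ·h_c·A = 8.26983 × 4.21785 × 2.061 = 71.8895 kN.
I_c = b·h³/36 = 2.29 × 1.8³/36 = 0.37098 m⁴.
Centre of pressure: y_p = y_c + I_c/(y_c·A) = 8.7 + 0.37098/(8.7 × 2.061) = 8.7 + 0.0206897 = 8.72069 m along the plane.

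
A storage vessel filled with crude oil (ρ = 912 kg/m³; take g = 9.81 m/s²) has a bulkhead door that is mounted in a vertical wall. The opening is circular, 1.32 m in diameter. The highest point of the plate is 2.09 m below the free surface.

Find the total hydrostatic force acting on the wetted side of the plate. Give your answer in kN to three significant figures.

γ = ρg = 912 × 9.81 / 1000 = 8.94672 kN/m³.
The centroid is at the centre, 0.66 m below the top of the plate, so the centroid depth is h_c = 2.09 + 0.66 = 2.75 m.
A = π(0.66)² = 1.36848 m².
Resultant F = γ·h_c·A = 8.94672 × 2.75 × 1.36848 = 33.6694 kN.

F ≈ 33.7 kN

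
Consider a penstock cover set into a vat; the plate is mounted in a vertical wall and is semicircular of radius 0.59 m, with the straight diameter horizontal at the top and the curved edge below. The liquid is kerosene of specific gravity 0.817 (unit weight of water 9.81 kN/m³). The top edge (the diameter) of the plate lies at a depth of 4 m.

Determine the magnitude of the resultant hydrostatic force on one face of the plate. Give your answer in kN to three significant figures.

F ≈ 18.6 kN

γ = 0.817 × 9.81 = 8.01477 kN/m³.
The centroid of a semicircle lies 4r/(3π) = 0.250404 m from the diameter, here below the top edge, so the centroid depth is h_c = 4 + 0.250404 = 4.2504 m.
A = πr²/2 = π × 0.59²/2 = 0.546794 m².
Resultant F = γ·h_c·A = 8.01477 × 4.2504 × 0.546794 = 18.6271 kN.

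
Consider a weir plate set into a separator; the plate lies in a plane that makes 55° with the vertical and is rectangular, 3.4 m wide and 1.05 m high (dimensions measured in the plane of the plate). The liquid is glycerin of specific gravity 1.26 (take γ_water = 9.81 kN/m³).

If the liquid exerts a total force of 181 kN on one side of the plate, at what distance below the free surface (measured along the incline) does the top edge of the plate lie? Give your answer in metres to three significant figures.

γ = 1.26 × 9.81 = 12.3606 kN/m³.
A = 3.4 × 1.05 = 3.57 m².
From F = γ·h_c·A, the centroid depth is h_c = 181/(12.3606 × 3.57) = 4.10177 m.
The plate makes 55° with the vertical, i.e. θ = 90° − 55° = 35° to the horizontal. Measuring y along the incline from the free-surface line, vertical depth h = y·sinθ with sinθ = 0.573576.
Along the incline, y_c = h_c/sinθ = 4.10177/0.573576 = 7.15122 m.
The centroid lies 1.05/2 = 0.525 m below the top edge, so the top edge sits at y_top = 7.15122 − 0.525 = 6.62622 m along the incline.

y_top ≈ 6.63 m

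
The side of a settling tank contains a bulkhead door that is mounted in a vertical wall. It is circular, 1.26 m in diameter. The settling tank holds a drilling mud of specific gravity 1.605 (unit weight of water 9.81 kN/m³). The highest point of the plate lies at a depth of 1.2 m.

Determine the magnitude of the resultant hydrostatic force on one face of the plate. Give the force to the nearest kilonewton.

F ≈ 36 kN

γ = 1.605 × 9.81 = 15.74505 kN/m³.
The centroid is at the centre, 0.63 m below the top of the plate, so the centroid depth is h_c = 1.2 + 0.63 = 1.83 m.
A = π(0.63)² = 1.2469 m².
Resultant F = γ·h_c·A = 15.74505 × 1.83 × 1.2469 = 35.9275 kN.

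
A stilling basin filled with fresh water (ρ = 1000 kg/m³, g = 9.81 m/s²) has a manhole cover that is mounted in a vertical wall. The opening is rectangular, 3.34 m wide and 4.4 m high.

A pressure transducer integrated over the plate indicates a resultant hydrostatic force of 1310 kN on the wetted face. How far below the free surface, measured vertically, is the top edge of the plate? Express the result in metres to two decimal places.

d_top ≈ 6.89 m

γ = ρg = 1000 × 9.81 = 9810 N/m³ = 9.81 kN/m³.
A = 3.34 × 4.4 = 14.696 m².
From F = γ·h_c·A, the centroid depth is h_c = 1310/(9.81 × 14.696) = 9.08664 m.
The centroid lies 4.4/2 = 2.2 m below the top edge, so the top edge sits at h_top = 9.08664 − 2.2 = 6.88664 m below the surface.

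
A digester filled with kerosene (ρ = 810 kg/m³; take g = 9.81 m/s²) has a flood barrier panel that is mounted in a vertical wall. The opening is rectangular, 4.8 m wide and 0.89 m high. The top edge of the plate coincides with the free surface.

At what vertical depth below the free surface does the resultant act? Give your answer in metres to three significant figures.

γ = ρg = 810 × 9.81 / 1000 = 7.9461 kN/m³.
The centroid lies 0.89/2 = 0.445 m below the top edge, so the centroid depth is h_c = 0.445 m.
A = 4.8 × 0.89 = 4.272 m².
Resultant F = γ·h_c·A = 7.9461 × 0.445 × 4.272 = 15.1059 kN.
I_c = b·h³/12 = 4.8 × 0.89³/12 = 0.281988 m⁴.
Centre of pressure: y_p = y_c + I_c/(y_c·A) = 0.445 + 0.281988/(0.445 × 4.272) = 0.445 + 0.148334 = 0.593334 m along the plane.

h_p = 0.593 m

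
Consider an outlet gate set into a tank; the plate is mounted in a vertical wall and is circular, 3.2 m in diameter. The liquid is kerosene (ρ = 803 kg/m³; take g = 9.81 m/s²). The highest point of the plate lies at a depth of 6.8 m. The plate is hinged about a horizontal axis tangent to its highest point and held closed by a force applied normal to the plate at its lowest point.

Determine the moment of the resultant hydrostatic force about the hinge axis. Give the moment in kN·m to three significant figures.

M ≈ 892 kN·m

γ = ρg = 803 × 9.81 / 1000 = 7.87743 kN/m³.
The centroid is at the centre, 1.6 m below the top of the plate, so the centroid depth is h_c = 6.8 + 1.6 = 8.4 m.
A = π(1.6)² = 8.04248 m².
Resultant F = γ·h_c·A = 7.87743 × 8.4 × 8.04248 = 532.174 kN.
I_c = πr⁴/4 = π × 1.6⁴/4 = 5.14719 m⁴.
Centre of pressure: y_p = y_c + I_c/(y_c·A) = 8.4 + 5.14719/(8.4 × 8.04248) = 8.4 + 0.0761905 = 8.47619 m along the plane.
The resultant acts 1.6 + 0.0761905 = 1.67619 m (along the plate) below the hinge at the top edge, so the moment about the hinge is M = F × 1.67619 = 532.174 × 1.67619 = 892.025 kN·m.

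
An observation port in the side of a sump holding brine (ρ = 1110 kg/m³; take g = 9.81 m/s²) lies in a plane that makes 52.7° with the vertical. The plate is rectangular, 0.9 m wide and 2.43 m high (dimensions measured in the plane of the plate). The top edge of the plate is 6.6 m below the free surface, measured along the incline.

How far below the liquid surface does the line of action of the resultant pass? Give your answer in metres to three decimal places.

γ = ρg = 1110 × 9.81 / 1000 = 10.8891 kN/m³.
The plate makes 52.7° with the vertical, i.e. θ = 90° − 52.7° = 37.3° to the horizontal. Measuring y along the incline from the free-surface line, vertical depth h = y·sinθ with sinθ = 0.605988.
The centroid lies 2.43/2 = 1.215 m below the top edge, so y_c = 6.6 + 1.215 = 7.815 m and h_c = 7.815 × 0.605988 = 4.7358 m.
A = 0.9 × 2.43 = 2.187 m².
Resultant F = γ·h_c·A = 10.8891 × 4.7358 × 2.187 = 112.781 kN.
I_c = b·h³/12 = 0.9 × 2.43³/12 = 1.07617 m⁴.
Centre of pressure: y_p = y_c + I_c/(y_c·A) = 7.815 + 1.07617/(7.815 × 2.187) = 7.815 + 0.0629656 = 7.87797 m along the plane.
Vertically, h_p = y_p·sinθ = 7.87797 × 0.605988 = 4.77396 m.

h_p = 4.774 m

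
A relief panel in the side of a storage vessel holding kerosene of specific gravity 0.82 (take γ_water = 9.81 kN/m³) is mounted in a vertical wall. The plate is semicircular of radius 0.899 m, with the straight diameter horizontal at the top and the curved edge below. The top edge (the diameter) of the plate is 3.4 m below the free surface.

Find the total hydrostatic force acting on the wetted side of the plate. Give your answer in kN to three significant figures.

F ≈ 38.6 kN

γ = 0.82 × 9.81 = 8.0442 kN/m³.
The centroid of a semicircle lies 4r/(3π) = 0.381547 m from the diameter, here below the top edge, so the centroid depth is h_c = 3.4 + 0.381547 = 3.78155 m.
A = πr²/2 = π × 0.899²/2 = 1.26952 m².
Resultant F = γ·h_c·A = 8.0442 × 3.78155 × 1.26952 = 38.6182 kN.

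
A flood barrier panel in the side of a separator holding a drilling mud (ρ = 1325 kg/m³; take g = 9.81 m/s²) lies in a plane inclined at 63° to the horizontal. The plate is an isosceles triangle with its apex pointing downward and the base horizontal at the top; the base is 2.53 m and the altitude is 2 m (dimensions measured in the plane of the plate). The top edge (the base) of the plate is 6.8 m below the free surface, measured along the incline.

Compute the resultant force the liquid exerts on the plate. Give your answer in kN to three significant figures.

F ≈ 219 kN

γ = ρg = 1325 × 9.81 / 1000 = 12.99825 kN/m³.
Let θ = 63° be the plate's angle to the horizontal; measure y along the incline from where the plane meets the free surface. Vertical depth h = y·sinθ with sinθ = 0.891007.
With the apex down, the centroid sits h/3 = 2/3 = 0.666667 m below the base (the top edge), so y_c = 6.8 + 0.666667 = 7.46667 m and h_c = 7.46667 × 0.891007 = 6.65286 m.
A = ½ × 2.53 × 2 = 2.53 m².
Resultant F = γ·h_c·A = 12.99825 × 6.65286 × 2.53 = 218.783 kN.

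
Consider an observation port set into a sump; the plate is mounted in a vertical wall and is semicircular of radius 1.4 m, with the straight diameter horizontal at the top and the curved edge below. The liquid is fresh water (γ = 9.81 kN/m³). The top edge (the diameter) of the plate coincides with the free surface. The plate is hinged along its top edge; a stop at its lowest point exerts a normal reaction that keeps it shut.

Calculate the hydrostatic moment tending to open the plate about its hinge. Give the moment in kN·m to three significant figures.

γ = 9.81 kN/m³.
The centroid of a semicircle lies 4r/(3π) = 0.594178 m from the diameter, here below the top edge, so the centroid depth is h_c = 0.594178 m.
A = πr²/2 = π × 1.4²/2 = 3.07876 m².
Resultant F = γ·h_c·A = 9.81 × 0.594178 × 3.07876 = 17.9457 kN.
I_c = (π/8 − 8/(9π))·r⁴ = 0.109757 × 1.4⁴ = 0.421642 m⁴.
Centre of pressure: y_p = y_c + I_c/(y_c·A) = 0.594178 + 0.421642/(0.594178 × 3.07876) = 0.594178 + 0.23049 = 0.824668 m along the plane.
The resultant acts 0.594178 + 0.23049 = 0.824668 m (along the plate) below the hinge at the top edge, so the moment about the hinge is M = F × 0.824668 = 17.9457 × 0.824668 = 14.7992 kN·m.

M ≈ 14.8 kN·m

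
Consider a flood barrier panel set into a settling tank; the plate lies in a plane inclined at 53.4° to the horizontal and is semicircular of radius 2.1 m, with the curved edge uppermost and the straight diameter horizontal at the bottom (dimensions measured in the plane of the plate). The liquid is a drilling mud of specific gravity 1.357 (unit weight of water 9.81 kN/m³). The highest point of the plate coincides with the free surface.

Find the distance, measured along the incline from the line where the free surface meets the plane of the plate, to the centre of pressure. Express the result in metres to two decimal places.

y_p = 1.46 m

γ = 1.357 × 9.81 = 13.31217 kN/m³.
Let θ = 53.4° be the plate's angle to the horizontal; measure y along the incline from where the plane meets the free surface. Vertical depth h = y·sinθ with sinθ = 0.802817.
The centroid lies 4r/(3π) = 0.891268 m above the diameter, so r − 4r/(3π) = 2.1 − 0.891268 = 1.20873 m below the topmost point, so y_c = 1.20873 m and h_c = 1.20873 × 0.802817 = 0.970389 m.
A = πr²/2 = π × 2.1²/2 = 6.92721 m².
Resultant F = γ·h_c·A = 13.31217 × 0.970389 × 6.92721 = 89.4856 kN.
I_c = (π/8 − 8/(9π))·r⁴ = 0.109757 × 2.1⁴ = 2.13457 m⁴.
Centre of pressure: y_p = y_c + I_c/(y_c·A) = 1.20873 + 2.13457/(1.20873 × 6.92721) = 1.20873 + 0.254931 = 1.46366 m along the plane.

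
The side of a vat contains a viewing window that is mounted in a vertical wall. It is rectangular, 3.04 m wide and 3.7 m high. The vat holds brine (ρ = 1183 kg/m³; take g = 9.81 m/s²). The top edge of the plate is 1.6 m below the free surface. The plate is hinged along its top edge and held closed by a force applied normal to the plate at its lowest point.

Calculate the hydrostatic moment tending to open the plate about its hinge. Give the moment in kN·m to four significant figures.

M ≈ 982.1 kN·m

γ = ρg = 1183 × 9.81 / 1000 = 11.60523 kN/m³.
The centroid lies 3.7/2 = 1.85 m below the top edge, so the centroid depth is h_c = 1.6 + 1.85 = 3.45 m.
A = 3.04 × 3.7 = 11.248 m².
Resultant F = γ·h_c·A = 11.60523 × 3.45 × 11.248 = 450.348 kN.
I_c = b·h³/12 = 3.04 × 3.7³/12 = 12.8321 m⁴.
Centre of pressure: y_p = y_c + I_c/(y_c·A) = 3.45 + 12.8321/(3.45 × 11.248) = 3.45 + 0.330677 = 3.78068 m along the plane.
The resultant acts 1.85 + 0.330677 = 2.18068 m (along the plate) below the hinge at the top edge, so the moment about the hinge is M = F × 2.18068 = 450.348 × 2.18068 = 982.065 kN·m.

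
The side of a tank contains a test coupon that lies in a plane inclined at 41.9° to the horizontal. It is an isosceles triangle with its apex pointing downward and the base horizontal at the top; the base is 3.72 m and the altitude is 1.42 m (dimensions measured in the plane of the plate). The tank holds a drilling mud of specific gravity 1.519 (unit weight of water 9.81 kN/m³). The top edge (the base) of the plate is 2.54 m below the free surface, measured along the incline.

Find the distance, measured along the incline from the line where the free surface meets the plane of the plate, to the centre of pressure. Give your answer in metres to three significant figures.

γ = 1.519 × 9.81 = 14.90139 kN/m³.
Let θ = 41.9° be the plate's angle to the horizontal; measure y along the incline from where the plane meets the free surface. Vertical depth h = y·sinθ with sinθ = 0.667833.
With the apex down, the centroid sits h/3 = 1.42/3 = 0.473333 m below the base (the top edge), so y_c = 2.54 + 0.473333 = 3.01333 m and h_c = 3.01333 × 0.667833 = 2.0124 m.
A = ½ × 3.72 × 1.42 = 2.6412 m².
Resultant F = γ·h_c·A = 14.90139 × 2.0124 × 2.6412 = 79.2031 kN.
I_c = b·h³/36 = 3.72 × 1.42³/36 = 0.295873 m⁴.
Centre of pressure: y_p = y_c + I_c/(y_c·A) = 3.01333 + 0.295873/(3.01333 × 2.6412) = 3.01333 + 0.0371755 = 3.05051 m along the plane.

y_p = 3.05 m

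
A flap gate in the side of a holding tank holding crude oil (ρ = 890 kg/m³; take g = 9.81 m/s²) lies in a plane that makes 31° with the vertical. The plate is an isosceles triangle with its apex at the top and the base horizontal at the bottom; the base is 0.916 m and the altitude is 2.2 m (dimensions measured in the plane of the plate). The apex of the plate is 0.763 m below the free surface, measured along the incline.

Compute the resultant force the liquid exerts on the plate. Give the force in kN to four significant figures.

γ = ρg = 890 × 9.81 / 1000 = 8.7309 kN/m³.
The plate makes 31° with the vertical, i.e. θ = 90° − 31° = 59° to the horizontal. Measuring y along the incline from the free-surface line, vertical depth h = y·sinθ with sinθ = 0.857167.
With the apex up, the centroid sits 2h/3 = 2 × 2.2/3 = 1.46667 m below the apex, so y_c = 0.763 + 1.46667 = 2.22967 m and h_c = 2.22967 × 0.857167 = 1.9112 m.
A = ½ × 0.916 × 2.2 = 1.0076 m².
Resultant F = γ·h_c·A = 8.7309 × 1.9112 × 1.0076 = 16.8133 kN.

F ≈ 16.81 kN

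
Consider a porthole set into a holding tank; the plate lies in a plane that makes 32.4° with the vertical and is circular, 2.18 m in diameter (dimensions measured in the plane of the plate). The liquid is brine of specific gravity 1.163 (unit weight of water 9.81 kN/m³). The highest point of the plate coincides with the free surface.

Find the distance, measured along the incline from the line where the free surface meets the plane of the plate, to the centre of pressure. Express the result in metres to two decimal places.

γ = 1.163 × 9.81 = 11.40903 kN/m³.
The plate makes 32.4° with the vertical, i.e. θ = 90° − 32.4° = 57.6° to the horizontal. Measuring y along the incline from the free-surface line, vertical depth h = y·sinθ with sinθ = 0.844328.
The centroid is at the centre, 1.09 m below the top of the plate, so y_c = 1.09 m and h_c = 1.09 × 0.844328 = 0.920318 m.
A = π(1.09)² = 3.73253 m².
Resultant F = γ·h_c·A = 11.40903 × 0.920318 × 3.73253 = 39.1913 kN.
I_c = πr⁴/4 = π × 1.09⁴/4 = 1.10865 m⁴.
Centre of pressure: y_p = y_c + I_c/(y_c·A) = 1.09 + 1.10865/(1.09 × 3.73253) = 1.09 + 0.272499 = 1.3625 m along the plane.

y_p = 1.36 m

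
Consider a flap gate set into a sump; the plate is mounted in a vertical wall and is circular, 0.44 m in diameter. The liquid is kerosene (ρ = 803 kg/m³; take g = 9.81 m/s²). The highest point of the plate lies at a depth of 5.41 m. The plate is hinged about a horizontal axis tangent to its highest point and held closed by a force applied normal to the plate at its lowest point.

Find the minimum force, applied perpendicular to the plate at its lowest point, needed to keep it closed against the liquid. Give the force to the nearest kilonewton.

γ = ρg = 803 × 9.81 / 1000 = 7.87743 kN/m³.
The centroid is at the centre, 0.22 m below the top of the plate, so the centroid depth is h_c = 5.41 + 0.22 = 5.63 m.
A = π(0.22)² = 0.152053 m².
Resultant F = γ·h_c·A = 7.87743 × 5.63 × 0.152053 = 6.74354 kN.
I_c = πr⁴/4 = π × 0.22⁴/4 = 0.00183984 m⁴.
Centre of pressure: y_p = y_c + I_c/(y_c·A) = 5.63 + 0.00183984/(5.63 × 0.152053) = 5.63 + 0.0021492 = 5.63215 m along the plane.
The resultant acts 0.22 + 0.0021492 = 0.222149 m (along the plate) below the hinge at the top edge, so the moment about the hinge is M = F × 0.222149 = 6.74354 × 0.222149 = 1.49807 kN·m.
A normal force at the bottom, 0.44 m from the hinge, must supply this moment: P = 1.49807/0.44 = 3.4047 kN.

P ≈ 3 kN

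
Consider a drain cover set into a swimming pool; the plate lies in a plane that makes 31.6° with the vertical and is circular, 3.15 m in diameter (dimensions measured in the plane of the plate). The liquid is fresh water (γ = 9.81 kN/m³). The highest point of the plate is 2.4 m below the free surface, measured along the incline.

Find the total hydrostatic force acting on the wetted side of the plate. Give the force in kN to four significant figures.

γ = 9.81 kN/m³.
The plate makes 31.6° with the vertical, i.e. θ = 90° − 31.6° = 58.4° to the horizontal. Measuring y along the incline from the free-surface line, vertical depth h = y·sinθ with sinθ = 0.851727.
The centroid is at the centre, 1.575 m below the top of the plate, so y_c = 2.4 + 1.575 = 3.975 m and h_c = 3.975 × 0.851727 = 3.38561 m.
A = π(1.575)² = 7.79311 m².
Resultant F = γ·h_c·A = 9.81 × 3.38561 × 7.79311 = 258.831 kN.

F ≈ 258.8 kN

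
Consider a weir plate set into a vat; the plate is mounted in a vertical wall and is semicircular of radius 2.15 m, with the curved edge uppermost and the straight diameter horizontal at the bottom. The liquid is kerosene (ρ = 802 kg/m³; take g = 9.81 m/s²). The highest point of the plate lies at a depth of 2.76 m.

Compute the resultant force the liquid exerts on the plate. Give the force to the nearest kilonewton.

γ = ρg = 802 × 9.81 / 1000 = 7.86762 kN/m³.
The centroid lies 4r/(3π) = 0.912488 m above the diameter, so r − 4r/(3π) = 2.15 − 0.912488 = 1.23751 m below the topmost point, so the centroid depth is h_c = 2.76 + 1.23751 = 3.99751 m.
A = πr²/2 = π × 2.15²/2 = 7.26101 m².
Resultant F = γ·h_c·A = 7.86762 × 3.99751 × 7.26101 = 228.365 kN.

F ≈ 228 kN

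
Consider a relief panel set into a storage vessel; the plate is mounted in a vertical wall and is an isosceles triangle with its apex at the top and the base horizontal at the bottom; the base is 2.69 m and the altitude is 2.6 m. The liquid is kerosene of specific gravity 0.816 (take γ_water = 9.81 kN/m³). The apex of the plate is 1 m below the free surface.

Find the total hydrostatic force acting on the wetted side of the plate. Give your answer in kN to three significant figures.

F ≈ 76.5 kN

γ = 0.816 × 9.81 = 8.00496 kN/m³.
With the apex up, the centroid sits 2h/3 = 2 × 2.6/3 = 1.73333 m below the apex, so the centroid depth is h_c = 1 + 1.73333 = 2.73333 m.
A = ½ × 2.69 × 2.6 = 3.497 m².
Resultant F = γ·h_c·A = 8.00496 × 2.73333 × 3.497 = 76.5151 kN.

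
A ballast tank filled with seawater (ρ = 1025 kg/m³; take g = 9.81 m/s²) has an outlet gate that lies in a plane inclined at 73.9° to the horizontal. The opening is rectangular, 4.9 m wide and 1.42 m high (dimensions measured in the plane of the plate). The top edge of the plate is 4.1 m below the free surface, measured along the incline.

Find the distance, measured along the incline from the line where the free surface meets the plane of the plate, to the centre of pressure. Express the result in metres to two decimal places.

y_p = 4.84 m

γ = ρg = 1025 × 9.81 / 1000 = 10.05525 kN/m³.
Let θ = 73.9° be the plate's angle to the horizontal; measure y along the incline from where the plane meets the free surface. Vertical depth h = y·sinθ with sinθ = 0.960779.
The centroid lies 1.42/2 = 0.71 m below the top edge, so y_c = 4.1 + 0.71 = 4.81 m and h_c = 4.81 × 0.960779 = 4.62135 m.
A = 4.9 × 1.42 = 6.958 m².
Resultant F = γ·h_c·A = 10.05525 × 4.62135 × 6.958 = 323.33 kN.
I_c = b·h³/12 = 4.9 × 1.42³/12 = 1.16918 m⁴.
Centre of pressure: y_p = y_c + I_c/(y_c·A) = 4.81 + 1.16918/(4.81 × 6.958) = 4.81 + 0.0349343 = 4.84493 m along the plane.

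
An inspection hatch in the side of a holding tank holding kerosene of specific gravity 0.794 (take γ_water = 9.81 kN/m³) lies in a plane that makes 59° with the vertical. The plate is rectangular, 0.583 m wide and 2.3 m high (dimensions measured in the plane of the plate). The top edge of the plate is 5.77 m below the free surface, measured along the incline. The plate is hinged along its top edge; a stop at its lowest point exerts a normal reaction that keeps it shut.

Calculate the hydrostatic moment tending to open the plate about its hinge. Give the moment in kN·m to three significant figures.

γ = 0.794 × 9.81 = 7.78914 kN/m³.
The plate makes 59° with the vertical, i.e. θ = 90° − 59° = 31° to the horizontal. Measuring y along the incline from the free-surface line, vertical depth h = y·sinθ with sinθ = 0.515038.
The centroid lies 2.3/2 = 1.15 m below the top edge, so y_c = 5.77 + 1.15 = 6.92 m and h_c = 6.92 × 0.515038 = 3.56406 m.
A = 0.583 × 2.3 = 1.3409 m².
Resultant F = γ·h_c·A = 7.78914 × 3.56406 × 1.3409 = 37.2247 kN.
I_c = b·h³/12 = 0.583 × 2.3³/12 = 0.591113 m⁴.
Centre of pressure: y_p = y_c + I_c/(y_c·A) = 6.92 + 0.591113/(6.92 × 1.3409) = 6.92 + 0.0637042 = 6.9837 m along the plane.
The resultant acts 1.15 + 0.0637042 = 1.2137 m (along the plate) below the hinge at the top edge, so the moment about the hinge is M = F × 1.2137 = 37.2247 × 1.2137 = 45.1796 kN·m.

M ≈ 45.2 kN·m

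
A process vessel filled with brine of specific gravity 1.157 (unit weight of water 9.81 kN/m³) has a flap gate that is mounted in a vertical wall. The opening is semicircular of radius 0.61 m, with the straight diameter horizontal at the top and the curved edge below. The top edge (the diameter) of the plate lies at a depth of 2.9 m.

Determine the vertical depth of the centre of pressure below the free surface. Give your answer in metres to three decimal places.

h_p = 3.167 m

γ = 1.157 × 9.81 = 11.35017 kN/m³.
The centroid of a semicircle lies 4r/(3π) = 0.258892 m from the diameter, here below the top edge, so the centroid depth is h_c = 2.9 + 0.258892 = 3.15889 m.
A = πr²/2 = π × 0.61²/2 = 0.584493 m².
Resultant F = γ·h_c·A = 11.35017 × 3.15889 × 0.584493 = 20.9564 kN.
I_c = (π/8 − 8/(9π))·r⁴ = 0.109757 × 0.61⁴ = 0.0151968 m⁴.
Centre of pressure: y_p = y_c + I_c/(y_c·A) = 3.15889 + 0.0151968/(3.15889 × 0.584493) = 3.15889 + 0.00823073 = 3.16712 m along the plane.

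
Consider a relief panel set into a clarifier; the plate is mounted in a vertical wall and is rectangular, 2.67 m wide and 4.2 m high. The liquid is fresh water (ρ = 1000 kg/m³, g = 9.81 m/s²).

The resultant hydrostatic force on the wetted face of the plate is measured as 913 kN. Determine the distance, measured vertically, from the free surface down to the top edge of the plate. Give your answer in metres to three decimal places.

γ = ρg = 1000 × 9.81 = 9810 N/m³ = 9.81 kN/m³.
A = 2.67 × 4.2 = 11.214 m².
From F = γ·h_c·A, the centroid depth is h_c = 913/(9.81 × 11.214) = 8.2993 m.
The centroid lies 4.2/2 = 2.1 m below the top edge, so the top edge sits at h_top = 8.2993 − 2.1 = 6.1993 m below the surface.

d_top ≈ 6.199 m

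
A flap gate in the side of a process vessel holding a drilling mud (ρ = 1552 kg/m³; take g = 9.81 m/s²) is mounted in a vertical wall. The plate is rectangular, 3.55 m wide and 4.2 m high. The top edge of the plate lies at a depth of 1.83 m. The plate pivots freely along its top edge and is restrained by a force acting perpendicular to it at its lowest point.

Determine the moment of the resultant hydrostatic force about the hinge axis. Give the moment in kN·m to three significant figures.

γ = ρg = 1552 × 9.81 / 1000 = 15.22512 kN/m³.
The centroid lies 4.2/2 = 2.1 m below the top edge, so the centroid depth is h_c = 1.83 + 2.1 = 3.93 m.
A = 3.55 × 4.2 = 14.91 m².
Resultant F = γ·h_c·A = 15.22512 × 3.93 × 14.91 = 892.136 kN.
I_c = b·h³/12 = 3.55 × 4.2³/12 = 21.9177 m⁴.
Centre of pressure: y_p = y_c + I_c/(y_c·A) = 3.93 + 21.9177/(3.93 × 14.91) = 3.93 + 0.374046 = 4.30405 m along the plane.
The resultant acts 2.1 + 0.374046 = 2.47405 m (along the plate) below the hinge at the top edge, so the moment about the hinge is M = F × 2.47405 = 892.136 × 2.47405 = 2207.19 kN·m.

M ≈ 2210 kN·m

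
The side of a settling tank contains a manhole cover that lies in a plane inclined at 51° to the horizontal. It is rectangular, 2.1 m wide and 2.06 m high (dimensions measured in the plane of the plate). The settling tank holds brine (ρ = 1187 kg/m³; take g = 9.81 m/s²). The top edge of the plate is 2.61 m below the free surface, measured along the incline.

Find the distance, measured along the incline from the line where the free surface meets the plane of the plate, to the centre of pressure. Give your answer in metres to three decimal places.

y_p = 3.737 m

γ = ρg = 1187 × 9.81 / 1000 = 11.64447 kN/m³.
Let θ = 51° be the plate's angle to the horizontal; measure y along the incline from where the plane meets the free surface. Vertical depth h = y·sinθ with sinθ = 0.777146.
The centroid lies 2.06/2 = 1.03 m below the top edge, so y_c = 2.61 + 1.03 = 3.64 m and h_c = 3.64 × 0.777146 = 2.82881 m.
A = 2.1 × 2.06 = 4.326 m².
Resultant F = γ·h_c·A = 11.64447 × 2.82881 × 4.326 = 142.498 kN.
I_c = b·h³/12 = 2.1 × 2.06³/12 = 1.52982 m⁴.
Centre of pressure: y_p = y_c + I_c/(y_c·A) = 3.64 + 1.52982/(3.64 × 4.326) = 3.64 + 0.0971522 = 3.73715 m along the plane.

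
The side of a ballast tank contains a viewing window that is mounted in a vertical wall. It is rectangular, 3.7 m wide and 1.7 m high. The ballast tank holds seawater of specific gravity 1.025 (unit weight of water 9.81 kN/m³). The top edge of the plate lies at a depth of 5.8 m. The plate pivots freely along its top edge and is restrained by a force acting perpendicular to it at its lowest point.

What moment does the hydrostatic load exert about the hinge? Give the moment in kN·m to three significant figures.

γ = 1.025 × 9.81 = 10.05525 kN/m³.
The centroid lies 1.7/2 = 0.85 m below the top edge, so the centroid depth is h_c = 5.8 + 0.85 = 6.65 m.
A = 3.7 × 1.7 = 6.29 m².
Resultant F = γ·h_c·A = 10.05525 × 6.65 × 6.29 = 420.596 kN.
I_c = b·h³/12 = 3.7 × 1.7³/12 = 1.51484 m⁴.
Centre of pressure: y_p = y_c + I_c/(y_c·A) = 6.65 + 1.51484/(6.65 × 6.29) = 6.65 + 0.0362155 = 6.68622 m along the plane.
The resultant acts 0.85 + 0.0362155 = 0.886215 m (along the plate) below the hinge at the top edge, so the moment about the hinge is M = F × 0.886215 = 420.596 × 0.886215 = 372.738 kN·m.

M ≈ 373 kN·m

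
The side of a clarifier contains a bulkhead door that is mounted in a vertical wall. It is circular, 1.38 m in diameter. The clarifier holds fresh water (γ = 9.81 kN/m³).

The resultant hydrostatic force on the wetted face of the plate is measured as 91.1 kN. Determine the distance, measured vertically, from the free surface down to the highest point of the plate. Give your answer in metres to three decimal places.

d_top ≈ 5.519 m

γ = 9.81 kN/m³.
A = π(0.69)² = 1.49571 m².
From F = γ·h_c·A, the centroid depth is h_c = 91.1/(9.81 × 1.49571) = 6.20872 m.
The centroid is at the centre, 0.69 m below the top of the plate, so the highest point sits at h_top = 6.20872 − 0.69 = 5.51872 m below the surface.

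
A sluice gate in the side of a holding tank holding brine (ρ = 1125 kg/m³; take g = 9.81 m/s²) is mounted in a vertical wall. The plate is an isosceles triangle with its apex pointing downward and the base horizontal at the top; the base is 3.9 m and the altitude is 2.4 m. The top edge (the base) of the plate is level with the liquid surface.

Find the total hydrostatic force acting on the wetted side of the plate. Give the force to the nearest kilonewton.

γ = ρg = 1125 × 9.81 / 1000 = 11.03625 kN/m³.
With the apex down, the centroid sits h/3 = 2.4/3 = 0.8 m below the base (the top edge), so the centroid depth is h_c = 0.8 m.
A = ½ × 3.9 × 2.4 = 4.68 m².
Resultant F = γ·h_c·A = 11.03625 × 0.8 × 4.68 = 41.3197 kN.

F ≈ 41 kN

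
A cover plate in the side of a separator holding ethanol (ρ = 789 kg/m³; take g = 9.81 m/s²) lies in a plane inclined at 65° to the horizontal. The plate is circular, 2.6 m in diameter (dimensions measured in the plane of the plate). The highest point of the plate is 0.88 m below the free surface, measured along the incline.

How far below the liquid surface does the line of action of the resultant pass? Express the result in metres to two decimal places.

h_p = 2.15 m

γ = ρg = 789 × 9.81 / 1000 = 7.74009 kN/m³.
Let θ = 65° be the plate's angle to the horizontal; measure y along the incline from where the plane meets the free surface. Vertical depth h = y·sinθ with sinθ = 0.906308.
The centroid is at the centre, 1.3 m below the top of the plate, so y_c = 0.88 + 1.3 = 2.18 m and h_c = 2.18 × 0.906308 = 1.97575 m.
A = π(1.3)² = 5.30929 m².
Resultant F = γ·h_c·A = 7.74009 × 1.97575 × 5.30929 = 81.1922 kN.
I_c = πr⁴/4 = π × 1.3⁴/4 = 2.24318 m⁴.
Centre of pressure: y_p = y_c + I_c/(y_c·A) = 2.18 + 2.24318/(2.18 × 5.30929) = 2.18 + 0.193808 = 2.37381 m along the plane.
Vertically, h_p = y_p·sinθ = 2.37381 × 0.906308 = 2.1514 m.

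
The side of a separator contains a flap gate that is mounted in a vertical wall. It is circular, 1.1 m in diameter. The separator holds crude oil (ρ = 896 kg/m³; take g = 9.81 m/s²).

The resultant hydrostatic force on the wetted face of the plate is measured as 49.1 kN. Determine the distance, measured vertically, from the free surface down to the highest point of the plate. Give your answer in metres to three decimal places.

d_top ≈ 5.328 m

γ = ρg = 896 × 9.81 / 1000 = 8.78976 kN/m³.
A = π(0.55)² = 0.950332 m².
From F = γ·h_c·A, the centroid depth is h_c = 49.1/(8.78976 × 0.950332) = 5.87799 m.
The centroid is at the centre, 0.55 m below the top of the plate, so the highest point sits at h_top = 5.87799 − 0.55 = 5.32799 m below the surface.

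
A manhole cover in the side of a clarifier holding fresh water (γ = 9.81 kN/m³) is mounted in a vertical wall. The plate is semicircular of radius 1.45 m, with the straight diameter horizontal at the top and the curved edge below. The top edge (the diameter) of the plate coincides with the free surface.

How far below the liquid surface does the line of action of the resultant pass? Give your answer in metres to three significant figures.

γ = 9.81 kN/m³.
The centroid of a semicircle lies 4r/(3π) = 0.615399 m from the diameter, here below the top edge, so the centroid depth is h_c = 0.615399 m.
A = πr²/2 = π × 1.45²/2 = 3.3026 m².
Resultant F = γ·h_c·A = 9.81 × 0.615399 × 3.3026 = 19.938 kN.
I_c = (π/8 − 8/(9π))·r⁴ = 0.109757 × 1.45⁴ = 0.485182 m⁴.
Centre of pressure: y_p = y_c + I_c/(y_c·A) = 0.615399 + 0.485182/(0.615399 × 3.3026) = 0.615399 + 0.238722 = 0.854121 m along the plane.

h_p = 0.854 m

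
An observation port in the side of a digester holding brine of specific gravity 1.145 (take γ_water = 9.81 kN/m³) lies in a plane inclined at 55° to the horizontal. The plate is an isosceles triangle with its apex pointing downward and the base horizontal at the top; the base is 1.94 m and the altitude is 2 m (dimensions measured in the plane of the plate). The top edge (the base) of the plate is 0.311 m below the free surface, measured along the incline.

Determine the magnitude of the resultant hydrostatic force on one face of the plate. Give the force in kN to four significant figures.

γ = 1.145 × 9.81 = 11.23245 kN/m³.
Let θ = 55° be the plate's angle to the horizontal; measure y along the incline from where the plane meets the free surface. Vertical depth h = y·sinθ with sinθ = 0.819152.
With the apex down, the centroid sits h/3 = 2/3 = 0.666667 m below the base (the top edge), so y_c = 0.311 + 0.666667 = 0.977667 m and h_c = 0.977667 × 0.819152 = 0.800858 m.
A = ½ × 1.94 × 2 = 1.94 m².
Resultant F = γ·h_c·A = 11.23245 × 0.800858 × 1.94 = 17.4515 kN.

F ≈ 17.45 kN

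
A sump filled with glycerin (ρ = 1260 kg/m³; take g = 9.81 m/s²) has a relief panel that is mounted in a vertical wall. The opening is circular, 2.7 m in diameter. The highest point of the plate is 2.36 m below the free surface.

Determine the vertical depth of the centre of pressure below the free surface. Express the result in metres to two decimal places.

h_p = 3.83 m

γ = ρg = 1260 × 9.81 / 1000 = 12.3606 kN/m³.
The centroid is at the centre, 1.35 m below the top of the plate, so the centroid depth is h_c = 2.36 + 1.35 = 3.71 m.
A = π(1.35)² = 5.72555 m².
Resultant F = γ·h_c·A = 12.3606 × 3.71 × 5.72555 = 262.561 kN.
I_c = πr⁴/4 = π × 1.35⁴/4 = 2.6087 m⁴.
Centre of pressure: y_p = y_c + I_c/(y_c·A) = 3.71 + 2.6087/(3.71 × 5.72555) = 3.71 + 0.12281 = 3.83281 m along the plane.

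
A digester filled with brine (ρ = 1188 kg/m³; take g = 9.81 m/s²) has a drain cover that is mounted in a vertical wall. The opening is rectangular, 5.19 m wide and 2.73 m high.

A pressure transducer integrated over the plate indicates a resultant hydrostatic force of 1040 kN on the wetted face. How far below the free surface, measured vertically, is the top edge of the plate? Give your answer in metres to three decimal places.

d_top ≈ 4.933 m

γ = ρg = 1188 × 9.81 / 1000 = 11.65428 kN/m³.
A = 5.19 × 2.73 = 14.1687 m².
From F = γ·h_c·A, the centroid depth is h_c = 1040/(11.65428 × 14.1687) = 6.29822 m.
The centroid lies 2.73/2 = 1.365 m below the top edge, so the top edge sits at h_top = 6.29822 − 1.365 = 4.93322 m below the surface.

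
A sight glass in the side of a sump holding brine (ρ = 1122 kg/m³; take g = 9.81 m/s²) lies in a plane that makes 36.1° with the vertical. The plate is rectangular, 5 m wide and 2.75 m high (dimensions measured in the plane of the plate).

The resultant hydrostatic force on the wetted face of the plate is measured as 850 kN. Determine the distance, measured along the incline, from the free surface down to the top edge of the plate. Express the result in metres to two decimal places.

y_top ≈ 5.58 m

γ = ρg = 1122 × 9.81 / 1000 = 11.00682 kN/m³.
A = 5 × 2.75 = 13.75 m².
From F = γ·h_c·A, the centroid depth is h_c = 850/(11.00682 × 13.75) = 5.61635 m.
The plate makes 36.1° with the vertical, i.e. θ = 90° − 36.1° = 53.9° to the horizontal. Measuring y along the incline from the free-surface line, vertical depth h = y·sinθ with sinθ = 0.807990.
Along the incline, y_c = h_c/sinθ = 5.61635/0.807990 = 6.95101 m.
The centroid lies 2.75/2 = 1.375 m below the top edge, so the top edge sits at y_top = 6.95101 − 1.375 = 5.57601 m along the incline.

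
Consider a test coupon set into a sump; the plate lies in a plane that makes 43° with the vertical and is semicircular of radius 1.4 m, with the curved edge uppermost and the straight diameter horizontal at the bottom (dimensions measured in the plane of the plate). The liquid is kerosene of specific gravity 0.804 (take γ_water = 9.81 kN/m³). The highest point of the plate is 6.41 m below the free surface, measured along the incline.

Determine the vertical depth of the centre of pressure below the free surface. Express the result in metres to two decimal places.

γ = 0.804 × 9.81 = 7.88724 kN/m³.
The plate makes 43° with the vertical, i.e. θ = 90° − 43° = 47° to the horizontal. Measuring y along the incline from the free-surface line, vertical depth h = y·sinθ with sinθ = 0.731354.
The centroid lies 4r/(3π) = 0.594178 m above the diameter, so r − 4r/(3π) = 1.4 − 0.594178 = 0.805822 m below the topmost point, so y_c = 6.41 + 0.805822 = 7.21582 m and h_c = 7.21582 × 0.731354 = 5.27732 m.
A = πr²/2 = π × 1.4²/2 = 3.07876 m².
Resultant F = γ·h_c·A = 7.88724 × 5.27732 × 3.07876 = 128.149 kN.
I_c = (π/8 − 8/(9π))·r⁴ = 0.109757 × 1.4⁴ = 0.421642 m⁴.
Centre of pressure: y_p = y_c + I_c/(y_c·A) = 7.21582 + 0.421642/(7.21582 × 3.07876) = 7.21582 + 0.0189794 = 7.2348 m along the plane.
Vertically, h_p = y_p·sinθ = 7.2348 × 0.731354 = 5.2912 m.

h_p = 5.29 m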